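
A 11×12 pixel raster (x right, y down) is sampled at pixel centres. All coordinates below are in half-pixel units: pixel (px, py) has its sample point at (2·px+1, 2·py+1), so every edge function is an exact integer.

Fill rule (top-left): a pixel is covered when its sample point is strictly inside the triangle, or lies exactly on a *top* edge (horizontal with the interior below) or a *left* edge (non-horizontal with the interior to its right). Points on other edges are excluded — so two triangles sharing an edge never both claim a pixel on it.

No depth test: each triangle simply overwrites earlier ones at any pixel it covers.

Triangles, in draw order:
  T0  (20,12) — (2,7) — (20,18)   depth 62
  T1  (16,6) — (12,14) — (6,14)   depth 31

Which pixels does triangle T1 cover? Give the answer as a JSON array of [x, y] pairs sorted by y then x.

T0:
  2·area = 108  (B↔C swapped to make it positive)
  edge (20, 12)→(20, 18): d=(0,6) right/bottom  bias=-1
  edge (20, 18)→(2, 7): d=(-18,-11) top-left  bias=+0
  edge (2, 7)→(20, 12): d=(18,5) right/bottom  bias=-1
    (3,4)@(7, 9): e=[78,19,11] → #
    (4,4)@(9, 9): e=[66,41,1] → #
    (5,4)@(11, 9): e=[54,63,-9] → ·
    (3,5)@(7, 11): e=[78,-17,47] → ·
    (4,5)@(9, 11): e=[66,5,37] → #
    (5,5)@(11, 11): e=[54,27,27] → #
    (6,5)@(13, 11): e=[42,49,17] → #
    (7,5)@(15, 11): e=[30,71,7] → #
    (8,5)@(17, 11): e=[18,93,-3] → ·
    (4,6)@(9, 13): e=[66,-31,73] → ·
    (5,6)@(11, 13): e=[54,-9,63] → ·
    (6,6)@(13, 13): e=[42,13,53] → #
  covered (13 px):
    · · · · · · · · · · ·
    · · · · · · · · · · ·
    · · · · · · · · · · ·
    · · · · · · · · · · ·
    · · · # # · · · · · ·
    · · · · # # # # · · ·
    · · · · · · # # # # ·
    · · · · · · · · # # ·
    · · · · · · · · · # ·
    · · · · · · · · · · ·
    · · · · · · · · · · ·
    · · · · · · · · · · ·
T1:
  2·area = 48
  edge (16, 6)→(12, 14): d=(-4,8) right/bottom  bias=-1
  edge (12, 14)→(6, 14): d=(-6,0) right/bottom  bias=-1
  edge (6, 14)→(16, 6): d=(10,-8) top-left  bias=+0
    (7,3)@(15, 7): e=[4,42,2] → #
    (8,3)@(17, 7): e=[-12,42,18] → ·
    (6,4)@(13, 9): e=[12,30,6] → #
    (7,4)@(15, 9): e=[-4,30,22] → ·
    (5,5)@(11, 11): e=[20,18,10] → #
    (7,5)@(15, 11): e=[-12,18,42] → ·
    (4,6)@(9, 13): e=[28,6,14] → #
    (6,6)@(13, 13): e=[-4,6,46] → ·
    (4,7)@(9, 15): e=[20,-6,34] → ·
    (5,7)@(11, 15): e=[4,-6,50] → ·
  covered (6 px):
    · · · · · · · · · · ·
    · · · · · · · · · · ·
    · · · · · · · · · · ·
    · · · · · · · # · · ·
    · · · · · · # · · · ·
    · · · · · # # · · · ·
    · · · · # # · · · · ·
    · · · · · · · · · · ·
    · · · · · · · · · · ·
    · · · · · · · · · · ·
    · · · · · · · · · · ·
    · · · · · · · · · · ·

Final: [[7,3],[6,4],[5,5],[6,5],[4,6],[5,6]]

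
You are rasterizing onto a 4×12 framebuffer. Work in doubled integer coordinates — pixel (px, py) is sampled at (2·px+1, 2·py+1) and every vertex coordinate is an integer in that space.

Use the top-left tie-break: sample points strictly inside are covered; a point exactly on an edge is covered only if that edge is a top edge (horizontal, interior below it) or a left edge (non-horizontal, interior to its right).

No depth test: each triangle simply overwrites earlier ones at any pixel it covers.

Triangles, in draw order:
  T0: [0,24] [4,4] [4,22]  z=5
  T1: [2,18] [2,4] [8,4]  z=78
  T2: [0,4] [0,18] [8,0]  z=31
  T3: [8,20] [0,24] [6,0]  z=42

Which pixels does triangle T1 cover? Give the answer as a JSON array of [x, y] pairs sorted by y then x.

T0:
  2·area = 72
  edge (0, 24)→(4, 4): d=(4,-20) top-left  bias=+0
  edge (4, 4)→(4, 22): d=(0,18) right/bottom  bias=-1
  edge (4, 22)→(0, 24): d=(-4,2) right/bottom  bias=-1
    (1,4)@(3, 9): e=[0,18,54] → █  [on edge]
    (2,4)@(5, 9): e=[40,-18,50] → ·
    (1,5)@(3, 11): e=[8,18,46] → █
    (2,5)@(5, 11): e=[48,-18,42] → ·
    (1,6)@(3, 13): e=[16,18,38] → █
    (2,6)@(5, 13): e=[56,-18,34] → ·
    (1,7)@(3, 15): e=[24,18,30] → █
    (2,7)@(5, 15): e=[64,-18,26] → ·
    (1,8)@(3, 17): e=[32,18,22] → █
    (2,8)@(5, 17): e=[72,-18,18] → ·
    (0,9)@(1, 19): e=[0,54,18] → █  [on edge]
    (2,9)@(5, 19): e=[80,-18,10] → ·
  covered (10 px):
    · · · ·
    · · · ·
    · · · ·
    · · · ·
    · █ · ·
    · █ · ·
    · █ · ·
    · █ · ·
    · █ · ·
    █ █ · ·
    █ █ · ·
    █ · · ·
T1:
  2·area = 84
  edge (2, 18)→(2, 4): d=(0,-14) top-left  bias=+0
  edge (2, 4)→(8, 4): d=(6,0) top-left  bias=+0
  edge (8, 4)→(2, 18): d=(-6,14) right/bottom  bias=-1
    (1,2)@(3, 5): e=[14,6,64] → █
    (2,2)@(5, 5): e=[42,6,36] → █
    (3,2)@(7, 5): e=[70,6,8] → █
    (1,3)@(3, 7): e=[14,18,52] → █
    (3,3)@(7, 7): e=[70,18,-4] → ·
    (1,4)@(3, 9): e=[14,30,40] → █
    (3,4)@(7, 9): e=[70,30,-16] → ·
    (1,5)@(3, 11): e=[14,42,28] → █
    (2,5)@(5, 11): e=[42,42,0] → ·  [on edge]
    (1,6)@(3, 13): e=[14,54,16] → █
    (2,6)@(5, 13): e=[42,54,-12] → ·
    (1,7)@(3, 15): e=[14,66,4] → █
  covered (10 px):
    · · · ·
    · · · ·
    · █ █ █
    · █ █ ·
    · █ █ ·
    · █ · ·
    · █ · ·
    · █ · ·
    · · · ·
    · · · ·
    · · · ·
    · · · ·
T2:
  2·area = 112  (B↔C swapped to make it positive)
  edge (0, 4)→(8, 0): d=(8,-4) top-left  bias=+0
  edge (8, 0)→(0, 18): d=(-8,18) right/bottom  bias=-1
  edge (0, 18)→(0, 4): d=(0,-14) top-left  bias=+0
    (3,0)@(7, 1): e=[4,10,98] → █
    (1,1)@(3, 3): e=[4,66,42] → █
    (2,1)@(5, 3): e=[12,30,70] → █
    (3,1)@(7, 3): e=[20,-6,98] → ·
    (0,2)@(1, 5): e=[12,86,14] → █
    (3,2)@(7, 5): e=[36,-22,98] → ·
    (0,3)@(1, 7): e=[28,70,14] → █
    (2,3)@(5, 7): e=[44,-2,70] → ·
    (0,4)@(1, 9): e=[44,54,14] → █
    (2,4)@(5, 9): e=[60,-18,70] → ·
    (0,5)@(1, 11): e=[60,38,14] → █
    (2,5)@(5, 11): e=[76,-34,70] → ·
  covered (14 px):
    · · · █
    · █ █ ·
    █ █ █ ·
    █ █ · ·
    █ █ · ·
    █ █ · ·
    █ · · ·
    █ · · ·
    · · · ·
    · · · ·
    · · · ·
    · · · ·
T3:
  2·area = 168
  edge (8, 20)→(0, 24): d=(-8,4) right/bottom  bias=-1
  edge (0, 24)→(6, 0): d=(6,-24) top-left  bias=+0
  edge (6, 0)→(8, 20): d=(2,20) right/bottom  bias=-1
    (2,2)@(5, 5): e=[132,6,30] → █
    (3,2)@(7, 5): e=[124,54,-10] → ·
    (2,3)@(5, 7): e=[116,18,34] → █
    (3,3)@(7, 7): e=[108,66,-6] → ·
    (2,4)@(5, 9): e=[100,30,38] → █
    (3,4)@(7, 9): e=[92,78,-2] → ·
    (2,5)@(5, 11): e=[84,42,42] → █
    (3,5)@(7, 11): e=[76,90,2] → █
    (1,6)@(3, 13): e=[76,6,86] → █
    (1,7)@(3, 15): e=[60,18,90] → █
    (1,8)@(3, 17): e=[44,30,94] → █
    (1,9)@(3, 19): e=[28,42,98] → █
  covered (21 px):
    · · · ·
    · · · ·
    · · █ ·
    · · █ ·
    · · █ ·
    · · █ █
    · █ █ █
    · █ █ █
    · █ █ █
    · █ █ █
    █ █ █ ·
    █ · · ·

Result: [[1,2],[2,2],[3,2],[1,3],[2,3],[1,4],[2,4],[1,5],[1,6],[1,7]]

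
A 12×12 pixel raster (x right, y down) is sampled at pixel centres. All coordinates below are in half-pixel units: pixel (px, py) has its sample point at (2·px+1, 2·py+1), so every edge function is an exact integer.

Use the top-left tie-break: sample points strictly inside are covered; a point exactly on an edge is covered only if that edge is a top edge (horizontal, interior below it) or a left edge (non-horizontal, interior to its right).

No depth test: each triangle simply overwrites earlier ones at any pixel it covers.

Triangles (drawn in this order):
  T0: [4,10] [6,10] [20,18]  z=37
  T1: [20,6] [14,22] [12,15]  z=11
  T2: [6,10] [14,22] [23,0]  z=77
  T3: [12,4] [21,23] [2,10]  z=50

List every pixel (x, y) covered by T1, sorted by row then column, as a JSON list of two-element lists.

T0:
  2·area = 16
  edge (4, 10)→(6, 10): d=(2,0) top-left  bias=+0
  edge (6, 10)→(20, 18): d=(14,8) right/bottom  bias=-1
  edge (20, 18)→(4, 10): d=(-16,-8) top-left  bias=+0
    (3,5)@(7, 11): e=[2,6,8] → #
    (4,5)@(9, 11): e=[2,-10,24] → ·
    (3,6)@(7, 13): e=[6,34,-24] → ·
    (5,6)@(11, 13): e=[6,2,8] → #
    (6,6)@(13, 13): e=[6,-14,24] → ·
    (5,7)@(11, 15): e=[10,30,-24] → ·
  covered (2 px):
    · · · · · · · · · · · ·
    · · · · · · · · · · · ·
    · · · · · · · · · · · ·
    · · · · · · · · · · · ·
    · · · · · · · · · · · ·
    · · · # · · · · · · · ·
    · · · · · # · · · · · ·
    · · · · · · · · · · · ·
    · · · · · · · · · · · ·
    · · · · · · · · · · · ·
    · · · · · · · · · · · ·
    · · · · · · · · · · · ·
T1:
  2·area = 74
  edge (20, 6)→(14, 22): d=(-6,16) right/bottom  bias=-1
  edge (14, 22)→(12, 15): d=(-2,-7) top-left  bias=+0
  edge (12, 15)→(20, 6): d=(8,-9) top-left  bias=+0
    (8,5)@(17, 11): e=[18,43,13] → #
    (9,5)@(19, 11): e=[-14,57,31] → ·
    (7,6)@(15, 13): e=[38,25,11] → #
    (9,6)@(19, 13): e=[-26,53,47] → ·
    (6,7)@(13, 15): e=[58,7,9] → #
    (8,7)@(17, 15): e=[-6,35,45] → ·
    (6,8)@(13, 17): e=[46,3,25] → #
    (8,8)@(17, 17): e=[-18,31,61] → ·
    (6,9)@(13, 19): e=[34,-1,41] → ·
    (7,9)@(15, 19): e=[2,13,59] → #
    (8,9)@(17, 19): e=[-30,27,77] → ·
    (7,10)@(15, 21): e=[-10,9,75] → ·
  covered (8 px):
    · · · · · · · · · · · ·
    · · · · · · · · · · · ·
    · · · · · · · · · · · ·
    · · · · · · · · · · · ·
    · · · · · · · · · · · ·
    · · · · · · · · # · · ·
    · · · · · · · # # · · ·
    · · · · · · # # · · · ·
    · · · · · · # # · · · ·
    · · · · · · · # · · · ·
    · · · · · · · · · · · ·
    · · · · · · · · · · · ·
T2:
  2·area = 284  (B↔C swapped to make it positive)
  edge (6, 10)→(23, 0): d=(17,-10) top-left  bias=+0
  edge (23, 0)→(14, 22): d=(-9,22) right/bottom  bias=-1
  edge (14, 22)→(6, 10): d=(-8,-12) top-left  bias=+0
    (9,1)@(19, 3): e=[11,61,212] → #
    (10,1)@(21, 3): e=[31,17,236] → #
    (11,1)@(23, 3): e=[51,-27,260] → ·
    (7,2)@(15, 5): e=[5,131,148] → #
    (8,2)@(17, 5): e=[25,87,172] → #
    (10,2)@(21, 5): e=[65,-1,220] → ·
    (6,3)@(13, 7): e=[19,157,108] → #
    (10,3)@(21, 7): e=[99,-19,204] → ·
    (4,4)@(9, 9): e=[13,227,44] → #
    (5,4)@(11, 9): e=[33,183,68] → #
    (10,4)@(21, 9): e=[133,-37,188] → ·
    (3,5)@(7, 11): e=[27,253,4] → #
  covered (34 px):
    · · · · · · · · · · · ·
    · · · · · · · · · # # ·
    · · · · · · · # # # · ·
    · · · · · · # # # # · ·
    · · · · # # # # # # · ·
    · · · # # # # # # · · ·
    · · · · # # # # # · · ·
    · · · · · # # # · · · ·
    · · · · · # # # · · · ·
    · · · · · · # # · · · ·
    · · · · · · · · · · · ·
    · · · · · · · · · · · ·
T3:
  2·area = 244
  edge (12, 4)→(21, 23): d=(9,19) right/bottom  bias=-1
  edge (21, 23)→(2, 10): d=(-19,-13) top-left  bias=+0
  edge (2, 10)→(12, 4): d=(10,-6) top-left  bias=+0
    (8,0)@(17, 1): e=[-122,366,0] → ·  [on edge]
    (5,2)@(11, 5): e=[28,212,4] → #
    (6,2)@(13, 5): e=[-10,238,16] → ·
    (3,3)@(7, 7): e=[122,122,0] → #  [on edge]
    (4,3)@(9, 7): e=[84,148,12] → #
    (6,3)@(13, 7): e=[8,200,36] → #
    (7,3)@(15, 7): e=[-30,226,48] → ·
    (2,4)@(5, 9): e=[178,58,8] → #
    (7,4)@(15, 9): e=[-12,188,68] → ·
    (2,5)@(5, 11): e=[196,20,28] → #
    (7,5)@(15, 11): e=[6,150,88] → #
    (8,5)@(17, 11): e=[-32,176,100] → ·
    (10,11)@(21, 23): e=[0,0,244] → ·  [on edge]
  covered (31 px):
    · · · · · · · · · · · ·
    · · · · · · · · · · · ·
    · · · · · # · · · · · ·
    · · · # # # # · · · · ·
    · · # # # # # · · · · ·
    · · # # # # # # · · · ·
    · · · # # # # # · · · ·
    · · · · · # # # # · · ·
    · · · · · · # # # · · ·
    · · · · · · · · # # · ·
    · · · · · · · · · # · ·
    · · · · · · · · · · · ·

Answer: [[8,5],[7,6],[8,6],[6,7],[7,7],[6,8],[7,8],[7,9]]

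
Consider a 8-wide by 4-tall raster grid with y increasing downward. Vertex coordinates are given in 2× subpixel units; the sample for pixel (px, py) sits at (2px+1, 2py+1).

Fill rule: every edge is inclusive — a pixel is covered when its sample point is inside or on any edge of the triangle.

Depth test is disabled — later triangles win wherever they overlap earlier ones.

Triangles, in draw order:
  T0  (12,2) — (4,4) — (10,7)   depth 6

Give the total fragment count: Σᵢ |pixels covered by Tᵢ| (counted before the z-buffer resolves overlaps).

T0:
  2·area = 36  (B↔C swapped to make it positive)
  edge (12, 2)→(10, 7): d=(-2,5) inclusive
  edge (10, 7)→(4, 4): d=(-6,-3) inclusive
  edge (4, 4)→(12, 2): d=(8,-2) inclusive
    (4,1)@(9, 3): e=[13,21,2] → X
    (5,1)@(11, 3): e=[3,27,6] → X
    (6,1)@(13, 3): e=[-7,33,10] → .
    (3,2)@(7, 5): e=[19,3,14] → X
    (5,2)@(11, 5): e=[-1,15,22] → .
    (3,3)@(7, 7): e=[15,-9,30] → .
    (4,3)@(9, 7): e=[5,-3,34] → .
  covered (4 px):
    . . . . . . . .
    . . . . X X . .
    . . . X X . . .
    . . . . . . . .

Final: 4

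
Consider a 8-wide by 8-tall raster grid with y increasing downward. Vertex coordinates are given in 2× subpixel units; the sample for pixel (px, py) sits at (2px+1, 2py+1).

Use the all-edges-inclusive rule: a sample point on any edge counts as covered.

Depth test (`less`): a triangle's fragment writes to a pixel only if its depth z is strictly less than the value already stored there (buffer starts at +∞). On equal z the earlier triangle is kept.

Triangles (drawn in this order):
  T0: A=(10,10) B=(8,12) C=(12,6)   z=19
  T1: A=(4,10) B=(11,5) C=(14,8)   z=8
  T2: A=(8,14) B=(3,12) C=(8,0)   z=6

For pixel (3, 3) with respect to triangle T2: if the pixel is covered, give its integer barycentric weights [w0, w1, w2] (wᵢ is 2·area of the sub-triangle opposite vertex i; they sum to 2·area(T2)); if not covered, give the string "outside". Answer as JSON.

T0:
  2·area = 4
  edge (10, 10)→(8, 12): d=(-2,2) inclusive
  edge (8, 12)→(12, 6): d=(4,-6) inclusive
  edge (12, 6)→(10, 10): d=(-2,4) inclusive
    (7,2)@(15, 5): e=[0,14,-10] → ·  [on edge]
    (6,3)@(13, 7): e=[0,10,-6] → ·  [on edge]
    (5,4)@(11, 9): e=[0,6,-2] → ·  [on edge]
    (4,5)@(9, 11): e=[0,2,2] → █  [on edge]
    (5,5)@(11, 11): e=[-4,14,-6] → ·
    (3,6)@(7, 13): e=[0,-2,6] → ·  [on edge]
    (4,6)@(9, 13): e=[-4,10,-2] → ·
    (2,7)@(5, 15): e=[0,-6,10] → ·  [on edge]
  covered (1 px):
    · · · · · · · ·
    · · · · · · · ·
    · · · · · · · ·
    · · · · · · · ·
    · · · · · · · ·
    · · · · █ · · ·
    · · · · · · · ·
    · · · · · · · ·
T1:
  2·area = 36
  edge (4, 10)→(11, 5): d=(7,-5) inclusive
  edge (11, 5)→(14, 8): d=(3,3) inclusive
  edge (14, 8)→(4, 10): d=(-10,2) inclusive
    (3,0)@(7, 1): e=[-48,0,84] → ·  [on edge]
    (4,1)@(9, 3): e=[-24,0,60] → ·  [on edge]
    (5,2)@(11, 5): e=[0,0,36] → █  [on edge]
    (6,2)@(13, 5): e=[10,-6,32] → ·
    (4,3)@(9, 7): e=[4,12,20] → █
    (6,3)@(13, 7): e=[24,0,12] → █  [on edge]
    (7,3)@(15, 7): e=[34,-6,8] → ·
    (3,4)@(7, 9): e=[8,24,4] → █
    (4,4)@(9, 9): e=[18,18,0] → █  [on edge]
    (5,4)@(11, 9): e=[28,12,-4] → ·
    (6,4)@(13, 9): e=[38,6,-8] → ·
    (7,4)@(15, 9): e=[48,0,-12] → ·  [on edge]
  covered (6 px):
    · · · · · · · ·
    · · · · · · · ·
    · · · · · █ · ·
    · · · · █ █ █ ·
    · · · █ █ · · ·
    · · · · · · · ·
    · · · · · · · ·
    · · · · · · · ·
T2:
  2·area = 70
  edge (8, 14)→(3, 12): d=(-5,-2) inclusive
  edge (3, 12)→(8, 0): d=(5,-12) inclusive
  edge (8, 0)→(8, 14): d=(0,14) inclusive
    (3,1)@(7, 3): e=[53,3,14] → █
    (4,1)@(9, 3): e=[57,27,-14] → ·
    (3,2)@(7, 5): e=[43,13,14] → █
    (4,2)@(9, 5): e=[47,37,-14] → ·
    (3,3)@(7, 7): e=[33,23,14] → █
    (4,3)@(9, 7): e=[37,47,-14] → ·
    (2,4)@(5, 9): e=[19,9,42] → █
    (4,4)@(9, 9): e=[27,57,-14] → ·
    (2,5)@(5, 11): e=[9,19,42] → █
    (4,5)@(9, 11): e=[17,67,-14] → ·
    (2,6)@(5, 13): e=[-1,29,42] → ·
    (3,6)@(7, 13): e=[3,53,14] → █
  covered (8 px):
    · · · · · · · ·
    · · · █ · · · ·
    · · · █ · · · ·
    · · · █ · · · ·
    · · █ █ · · · ·
    · · █ █ · · · ·
    · · · █ · · · ·
    · · · · · · · ·

Answer: [23,14,33]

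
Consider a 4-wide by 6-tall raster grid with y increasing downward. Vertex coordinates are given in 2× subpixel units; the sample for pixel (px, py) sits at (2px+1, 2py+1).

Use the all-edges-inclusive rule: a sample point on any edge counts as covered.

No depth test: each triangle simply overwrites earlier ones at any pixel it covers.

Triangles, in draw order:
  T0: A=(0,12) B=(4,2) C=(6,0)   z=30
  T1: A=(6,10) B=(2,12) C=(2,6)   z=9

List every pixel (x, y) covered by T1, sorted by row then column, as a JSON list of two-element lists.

T0:
  2·area = 12
  edge (0, 12)→(4, 2): d=(4,-10) inclusive
  edge (4, 2)→(6, 0): d=(2,-2) inclusive
  edge (6, 0)→(0, 12): d=(-6,12) inclusive
    (2,0)@(5, 1): e=[6,0,6] → █  [on edge]
    (3,0)@(7, 1): e=[26,4,-18] → ·
    (1,1)@(3, 3): e=[-6,0,18] → ·  [on edge]
    (2,1)@(5, 3): e=[14,4,-6] → ·
    (0,2)@(1, 5): e=[-18,0,30] → ·  [on edge]
    (1,2)@(3, 5): e=[2,4,6] → █
    (2,2)@(5, 5): e=[22,8,-18] → ·
    (1,3)@(3, 7): e=[10,8,-6] → ·
  covered (2 px):
    · · █ ·
    · · · ·
    · █ · ·
    · · · ·
    · · · ·
    · · · ·
T1:
  2·area = 24
  edge (6, 10)→(2, 12): d=(-4,2) inclusive
  edge (2, 12)→(2, 6): d=(0,-6) inclusive
  edge (2, 6)→(6, 10): d=(4,4) inclusive
    (0,2)@(1, 5): e=[30,-6,0] → ·  [on edge]
    (1,3)@(3, 7): e=[18,6,0] → █  [on edge]
    (2,3)@(5, 7): e=[14,18,-8] → ·
    (1,4)@(3, 9): e=[10,6,8] → █
    (2,4)@(5, 9): e=[6,18,0] → █  [on edge]
    (3,4)@(7, 9): e=[2,30,-8] → ·
    (1,5)@(3, 11): e=[2,6,16] → █
    (2,5)@(5, 11): e=[-2,18,8] → ·
    (3,5)@(7, 11): e=[-6,30,0] → ·  [on edge]
  covered (4 px):
    · · · ·
    · · · ·
    · · · ·
    · █ · ·
    · █ █ ·
    · █ · ·

Final: [[1,3],[1,4],[2,4],[1,5]]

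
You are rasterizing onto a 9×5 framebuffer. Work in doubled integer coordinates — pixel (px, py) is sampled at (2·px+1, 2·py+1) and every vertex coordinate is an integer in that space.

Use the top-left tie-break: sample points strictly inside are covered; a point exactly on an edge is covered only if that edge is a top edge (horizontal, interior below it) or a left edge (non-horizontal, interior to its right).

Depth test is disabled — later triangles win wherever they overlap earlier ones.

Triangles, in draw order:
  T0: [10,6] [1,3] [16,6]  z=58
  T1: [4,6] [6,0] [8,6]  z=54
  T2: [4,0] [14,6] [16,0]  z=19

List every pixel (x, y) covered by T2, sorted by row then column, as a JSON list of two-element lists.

T0:
  2·area = 18
  edge (10, 6)→(1, 3): d=(-9,-3) top-left  bias=+0
  edge (1, 3)→(16, 6): d=(15,3) right/bottom  bias=-1
  edge (16, 6)→(10, 6): d=(-6,0) right/bottom  bias=-1
    (0,1)@(1, 3): e=[0,0,18] → ·  [on edge]
    (3,2)@(7, 5): e=[0,12,6] → █  [on edge]
    (4,2)@(9, 5): e=[6,6,6] → █
    (5,2)@(11, 5): e=[12,0,6] → ·  [on edge]
    (3,3)@(7, 7): e=[-18,42,-6] → ·
    (4,3)@(9, 7): e=[-12,36,-6] → ·
    (6,3)@(13, 7): e=[0,24,-6] → ·  [on edge]
  covered (2 px):
    · · · · · · · · ·
    · · · · · · · · ·
    · · · █ █ · · · ·
    · · · · · · · · ·
    · · · · · · · · ·
T1:
  2·area = 24
  edge (4, 6)→(6, 0): d=(2,-6) top-left  bias=+0
  edge (6, 0)→(8, 6): d=(2,6) right/bottom  bias=-1
  edge (8, 6)→(4, 6): d=(-4,0) right/bottom  bias=-1
    (2,1)@(5, 3): e=[0,12,12] → █  [on edge]
    (3,1)@(7, 3): e=[12,0,12] → ·  [on edge]
    (2,2)@(5, 5): e=[4,16,4] → █
    (3,2)@(7, 5): e=[16,4,4] → █
    (4,2)@(9, 5): e=[28,-8,4] → ·
    (2,3)@(5, 7): e=[8,20,-4] → ·
    (3,3)@(7, 7): e=[20,8,-4] → ·
    (1,4)@(3, 9): e=[0,36,-12] → ·  [on edge]
    (4,4)@(9, 9): e=[36,0,-12] → ·  [on edge]
  covered (3 px):
    · · · · · · · · ·
    · · █ · · · · · ·
    · · █ █ · · · · ·
    · · · · · · · · ·
    · · · · · · · · ·
T2:
  2·area = 72  (B↔C swapped to make it positive)
  edge (4, 0)→(16, 0): d=(12,0) top-left  bias=+0
  edge (16, 0)→(14, 6): d=(-2,6) right/bottom  bias=-1
  edge (14, 6)→(4, 0): d=(-10,-6) top-left  bias=+0
    (3,0)@(7, 1): e=[12,52,8] → █
    (4,0)@(9, 1): e=[12,40,20] → █
    (5,0)@(11, 1): e=[12,28,32] → █
    (6,0)@(13, 1): e=[12,16,44] → █
    (7,0)@(15, 1): e=[12,4,56] → █
    (8,0)@(17, 1): e=[12,-8,68] → ·
    (3,1)@(7, 3): e=[36,48,-12] → ·
    (4,1)@(9, 3): e=[36,36,0] → █  [on edge]
    (7,1)@(15, 3): e=[36,0,36] → ·  [on edge]
    (4,2)@(9, 5): e=[60,32,-20] → ·
    (5,2)@(11, 5): e=[60,20,-8] → ·
    (6,2)@(13, 5): e=[60,8,4] → █
    (6,4)@(13, 9): e=[108,0,-36] → ·  [on edge]
  covered (9 px):
    · · · █ █ █ █ █ ·
    · · · · █ █ █ · ·
    · · · · · · █ · ·
    · · · · · · · · ·
    · · · · · · · · ·

Answer: [[3,0],[4,0],[5,0],[6,0],[7,0],[4,1],[5,1],[6,1],[6,2]]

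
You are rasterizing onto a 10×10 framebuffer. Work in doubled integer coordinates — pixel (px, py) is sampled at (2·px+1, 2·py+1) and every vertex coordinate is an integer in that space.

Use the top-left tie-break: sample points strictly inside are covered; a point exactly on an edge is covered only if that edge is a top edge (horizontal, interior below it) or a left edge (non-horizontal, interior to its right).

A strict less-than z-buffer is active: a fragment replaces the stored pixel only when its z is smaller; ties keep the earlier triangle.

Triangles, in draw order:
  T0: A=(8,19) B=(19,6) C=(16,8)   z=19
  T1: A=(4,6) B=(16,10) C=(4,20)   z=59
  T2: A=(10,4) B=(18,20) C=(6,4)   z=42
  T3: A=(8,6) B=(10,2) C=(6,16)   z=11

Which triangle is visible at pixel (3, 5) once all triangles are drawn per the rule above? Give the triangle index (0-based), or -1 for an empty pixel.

T0:
  2·area = 17  (B↔C swapped to make it positive)
  edge (8, 19)→(16, 8): d=(8,-11) top-left  bias=+0
  edge (16, 8)→(19, 6): d=(3,-2) top-left  bias=+0
  edge (19, 6)→(8, 19): d=(-11,13) right/bottom  bias=-1
    (6,6)@(13, 13): e=[7,9,1] → X
    (7,6)@(15, 13): e=[29,13,-25] → .
    (5,7)@(11, 15): e=[1,11,5] → X
    (6,7)@(13, 15): e=[23,15,-21] → .
    (5,8)@(11, 17): e=[17,17,-17] → .
  covered (2 px):
    . . . . . . . . . .
    . . . . . . . . . .
    . . . . . . . . . .
    . . . . . . . . . .
    . . . . . . . . . .
    . . . . . . . . . .
    . . . . . . X . . .
    . . . . . X . . . .
    . . . . . . . . . .
    . . . . . . . . . .
T1:
  2·area = 168
  edge (4, 6)→(16, 10): d=(12,4) right/bottom  bias=-1
  edge (16, 10)→(4, 20): d=(-12,10) right/bottom  bias=-1
  edge (4, 20)→(4, 6): d=(0,-14) top-left  bias=+0
    (0,2)@(1, 5): e=[0,210,-42] → .  [on edge]
    (2,3)@(5, 7): e=[8,146,14] → X
    (3,3)@(7, 7): e=[0,126,42] → .  [on edge]
    (2,4)@(5, 9): e=[32,122,14] → X
    (3,4)@(7, 9): e=[24,102,42] → X
    (4,4)@(9, 9): e=[16,82,70] → X
    (5,4)@(11, 9): e=[8,62,98] → X
    (6,4)@(13, 9): e=[0,42,126] → .  [on edge]
    (2,5)@(5, 11): e=[56,98,14] → X
    (6,5)@(13, 11): e=[24,18,126] → X
    (7,5)@(15, 11): e=[16,-2,154] → .
    (9,5)@(19, 11): e=[0,-42,210] → .  [on edge]
  covered (20 px):
    . . . . . . . . . .
    . . . . . . . . . .
    . . . . . . . . . .
    . . X . . . . . . .
    . . X X X X . . . .
    . . X X X X X . . .
    . . X X X X . . . .
    . . X X X . . . . .
    . . X X . . . . . .
    . . X . . . . . . .
T2:
  2·area = 64
  edge (10, 4)→(18, 20): d=(8,16) right/bottom  bias=-1
  edge (18, 20)→(6, 4): d=(-12,-16) top-left  bias=+0
  edge (6, 4)→(10, 4): d=(4,0) top-left  bias=+0
    (3,2)@(7, 5): e=[56,4,4] → X
    (4,2)@(9, 5): e=[24,36,4] → X
    (5,2)@(11, 5): e=[-8,68,4] → .
    (3,3)@(7, 7): e=[72,-20,12] → .
    (4,3)@(9, 7): e=[40,12,12] → X
    (5,3)@(11, 7): e=[8,44,12] → X
    (6,3)@(13, 7): e=[-24,76,12] → .
    (4,4)@(9, 9): e=[56,-12,20] → .
    (5,4)@(11, 9): e=[24,20,20] → X
    (6,4)@(13, 9): e=[-8,52,20] → .
    (5,5)@(11, 11): e=[40,-4,28] → .
    (6,5)@(13, 11): e=[8,28,28] → X
  covered (8 px):
    . . . . . . . . . .
    . . . . . . . . . .
    . . . X X . . . . .
    . . . . X X . . . .
    . . . . . X . . . .
    . . . . . . X . . .
    . . . . . . X . . .
    . . . . . . . X . .
    . . . . . . . . . .
    . . . . . . . . . .
T3:
  2·area = 12
  edge (8, 6)→(10, 2): d=(2,-4) top-left  bias=+0
  edge (10, 2)→(6, 16): d=(-4,14) right/bottom  bias=-1
  edge (6, 16)→(8, 6): d=(2,-10) top-left  bias=+0
    (4,0)@(9, 1): e=[-6,18,0] → .  [on edge]
    (4,2)@(9, 5): e=[2,2,8] → X
    (5,2)@(11, 5): e=[10,-26,28] → .
    (4,3)@(9, 7): e=[6,-6,12] → .
    (3,5)@(7, 11): e=[6,6,0] → X  [on edge]
    (4,5)@(9, 11): e=[14,-22,20] → .
    (3,6)@(7, 13): e=[10,-2,4] → .
  covered (2 px):
    . . . . . . . . . .
    . . . . . . . . . .
    . . . . X . . . . .
    . . . . . . . . . .
    . . . . . . . . . .
    . . . X . . . . . .
    . . . . . . . . . .
    . . . . . . . . . .
    . . . . . . . . . .
    . . . . . . . . . .

Z-buffer (winner per pixel, '.' = empty):
  . . . . . . . . . .
  . . . . . . . . . .
  . . . 2 3 . . . . .
  . . 1 . 2 2 . . . .
  . . 1 1 1 2 . . . .
  . . 1 3 1 1 2 . . .
  . . 1 1 1 1 0 . . .
  . . 1 1 1 0 . 2 . .
  . . 1 1 . . . . . .
  . . 1 . . . . . . .

Final: 3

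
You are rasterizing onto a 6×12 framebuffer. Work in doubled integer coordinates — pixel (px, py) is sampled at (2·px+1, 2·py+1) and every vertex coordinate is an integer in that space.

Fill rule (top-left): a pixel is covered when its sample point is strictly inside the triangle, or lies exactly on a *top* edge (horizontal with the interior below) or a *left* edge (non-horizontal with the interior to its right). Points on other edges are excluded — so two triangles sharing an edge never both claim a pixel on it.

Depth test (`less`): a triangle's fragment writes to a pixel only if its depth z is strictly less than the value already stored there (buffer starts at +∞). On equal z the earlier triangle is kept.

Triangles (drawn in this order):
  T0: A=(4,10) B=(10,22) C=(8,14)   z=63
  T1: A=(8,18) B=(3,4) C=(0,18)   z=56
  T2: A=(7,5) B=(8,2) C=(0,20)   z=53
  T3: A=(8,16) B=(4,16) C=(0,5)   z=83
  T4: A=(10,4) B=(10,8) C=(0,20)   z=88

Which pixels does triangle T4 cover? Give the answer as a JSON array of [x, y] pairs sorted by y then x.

T0:
  2·area = 24  (B↔C swapped to make it positive)
  edge (4, 10)→(8, 14): d=(4,4) right/bottom  bias=-1
  edge (8, 14)→(10, 22): d=(2,8) right/bottom  bias=-1
  edge (10, 22)→(4, 10): d=(-6,-12) top-left  bias=+0
    (0,3)@(1, 7): e=[0,42,-18] → ·  [on edge]
    (1,4)@(3, 9): e=[0,30,-6] → ·  [on edge]
    (2,5)@(5, 11): e=[0,18,6] → ·  [on edge]
    (3,6)@(7, 13): e=[0,6,18] → ·  [on edge]
    (3,7)@(7, 15): e=[8,10,6] → #
    (4,7)@(9, 15): e=[0,-6,30] → ·  [on edge]
    (3,8)@(7, 17): e=[16,14,-6] → ·
    (5,8)@(11, 17): e=[0,-18,42] → ·  [on edge]
    (4,9)@(9, 19): e=[16,2,6] → #
    (5,9)@(11, 19): e=[8,-14,30] → ·
    (4,10)@(9, 21): e=[24,6,-6] → ·
  covered (2 px):
    · · · · · ·
    · · · · · ·
    · · · · · ·
    · · · · · ·
    · · · · · ·
    · · · · · ·
    · · · · · ·
    · · · # · ·
    · · · · · ·
    · · · · # ·
    · · · · · ·
    · · · · · ·
T1:
  2·area = 112  (B↔C swapped to make it positive)
  edge (8, 18)→(0, 18): d=(-8,0) right/bottom  bias=-1
  edge (0, 18)→(3, 4): d=(3,-14) top-left  bias=+0
  edge (3, 4)→(8, 18): d=(5,14) right/bottom  bias=-1
    (1,2)@(3, 5): e=[104,3,5] → #
    (2,2)@(5, 5): e=[104,31,-23] → ·
    (1,3)@(3, 7): e=[88,9,15] → #
    (2,3)@(5, 7): e=[88,37,-13] → ·
    (1,4)@(3, 9): e=[72,15,25] → #
    (2,4)@(5, 9): e=[72,43,-3] → ·
    (1,5)@(3, 11): e=[56,21,35] → #
    (2,5)@(5, 11): e=[56,49,7] → #
    (3,5)@(7, 11): e=[56,77,-21] → ·
    (1,6)@(3, 13): e=[40,27,45] → #
    (3,6)@(7, 13): e=[40,83,-11] → ·
    (0,7)@(1, 15): e=[24,5,83] → #
  covered (14 px):
    · · · · · ·
    · · · · · ·
    · # · · · ·
    · # · · · ·
    · # · · · ·
    · # # · · ·
    · # # · · ·
    # # # · · ·
    # # # # · ·
    · · · · · ·
    · · · · · ·
    · · · · · ·
T2:
  2·area = 6  (B↔C swapped to make it positive)
  edge (7, 5)→(0, 20): d=(-7,15) right/bottom  bias=-1
  edge (0, 20)→(8, 2): d=(8,-18) top-left  bias=+0
  edge (8, 2)→(7, 5): d=(-1,3) right/bottom  bias=-1
    (3,2)@(7, 5): e=[0,6,0] → ·  [on edge]
    (2,4)@(5, 9): e=[2,2,2] → #
    (3,4)@(7, 9): e=[-28,38,-4] → ·
    (2,5)@(5, 11): e=[-12,18,0] → ·  [on edge]
    (1,8)@(3, 17): e=[-24,30,0] → ·  [on edge]
    (0,11)@(1, 23): e=[-36,42,0] → ·  [on edge]
  covered (1 px):
    · · · · · ·
    · · · · · ·
    · · · · · ·
    · · · · · ·
    · · # · · ·
    · · · · · ·
    · · · · · ·
    · · · · · ·
    · · · · · ·
    · · · · · ·
    · · · · · ·
    · · · · · ·
T3:
  2·area = 44
  edge (8, 16)→(4, 16): d=(-4,0) right/bottom  bias=-1
  edge (4, 16)→(0, 5): d=(-4,-11) top-left  bias=+0
  edge (0, 5)→(8, 16): d=(8,11) right/bottom  bias=-1
    (0,3)@(1, 7): e=[36,3,5] → #
    (1,3)@(3, 7): e=[36,25,-17] → ·
    (0,4)@(1, 9): e=[28,-5,21] → ·
    (1,5)@(3, 11): e=[20,9,15] → #
    (2,5)@(5, 11): e=[20,31,-7] → ·
    (1,6)@(3, 13): e=[12,1,31] → #
    (2,6)@(5, 13): e=[12,23,9] → #
    (3,6)@(7, 13): e=[12,45,-13] → ·
    (1,7)@(3, 15): e=[4,-7,47] → ·
    (2,7)@(5, 15): e=[4,15,25] → #
    (3,7)@(7, 15): e=[4,37,3] → #
    (4,7)@(9, 15): e=[4,59,-19] → ·
  covered (6 px):
    · · · · · ·
    · · · · · ·
    · · · · · ·
    # · · · · ·
    · · · · · ·
    · # · · · ·
    · # # · · ·
    · · # # · ·
    · · · · · ·
    · · · · · ·
    · · · · · ·
    · · · · · ·
T4:
  2·area = 40
  edge (10, 4)→(10, 8): d=(0,4) right/bottom  bias=-1
  edge (10, 8)→(0, 20): d=(-10,12) right/bottom  bias=-1
  edge (0, 20)→(10, 4): d=(10,-16) top-left  bias=+0
    (4,3)@(9, 7): e=[4,22,14] → #
    (5,3)@(11, 7): e=[-4,-2,46] → ·
    (3,4)@(7, 9): e=[12,26,2] → #
    (5,4)@(11, 9): e=[-4,-22,66] → ·
    (3,5)@(7, 11): e=[12,6,22] → #
    (4,5)@(9, 11): e=[4,-18,54] → ·
    (2,6)@(5, 13): e=[20,10,10] → #
    (3,6)@(7, 13): e=[12,-14,42] → ·
    (2,7)@(5, 15): e=[20,-10,30] → ·
  covered (5 px):
    · · · · · ·
    · · · · · ·
    · · · · · ·
    · · · · # ·
    · · · # # ·
    · · · # · ·
    · · # · · ·
    · · · · · ·
    · · · · · ·
    · · · · · ·
    · · · · · ·
    · · · · · ·

Result: [[4,3],[3,4],[4,4],[3,5],[2,6]]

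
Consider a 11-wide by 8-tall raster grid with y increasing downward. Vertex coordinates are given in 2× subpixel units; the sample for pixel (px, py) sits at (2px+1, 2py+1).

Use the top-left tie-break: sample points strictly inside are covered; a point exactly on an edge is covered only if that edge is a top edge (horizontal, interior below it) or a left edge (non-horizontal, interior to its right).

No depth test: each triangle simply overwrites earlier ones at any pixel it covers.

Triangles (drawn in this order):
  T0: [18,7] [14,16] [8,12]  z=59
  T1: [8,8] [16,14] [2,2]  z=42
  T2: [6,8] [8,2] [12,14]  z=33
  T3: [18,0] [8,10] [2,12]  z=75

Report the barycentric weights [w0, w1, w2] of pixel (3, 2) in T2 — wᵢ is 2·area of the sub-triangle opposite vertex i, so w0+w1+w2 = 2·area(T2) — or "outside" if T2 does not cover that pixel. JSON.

T0:
  2·area = 70
  edge (18, 7)→(14, 16): d=(-4,9) right/bottom  bias=-1
  edge (14, 16)→(8, 12): d=(-6,-4) top-left  bias=+0
  edge (8, 12)→(18, 7): d=(10,-5) top-left  bias=+0
    (7,4)@(15, 9): e=[19,46,5] → #
    (8,4)@(17, 9): e=[1,54,15] → #
    (9,4)@(19, 9): e=[-17,62,25] → ·
    (5,5)@(11, 11): e=[47,18,5] → #
    (6,5)@(13, 11): e=[29,26,15] → #
    (8,5)@(17, 11): e=[-7,42,35] → ·
    (5,6)@(11, 13): e=[39,6,25] → #
    (8,6)@(17, 13): e=[-15,30,55] → ·
    (5,7)@(11, 15): e=[31,-6,45] → ·
    (6,7)@(13, 15): e=[13,2,55] → #
    (7,7)@(15, 15): e=[-5,10,65] → ·
  covered (9 px):
    · · · · · · · · · · ·
    · · · · · · · · · · ·
    · · · · · · · · · · ·
    · · · · · · · · · · ·
    · · · · · · · # # · ·
    · · · · · # # # · · ·
    · · · · · # # # · · ·
    · · · · · · # · · · ·
T1:
  2·area = 12  (B↔C swapped to make it positive)
  edge (8, 8)→(2, 2): d=(-6,-6) top-left  bias=+0
  edge (2, 2)→(16, 14): d=(14,12) right/bottom  bias=-1
  edge (16, 14)→(8, 8): d=(-8,-6) top-left  bias=+0
    (0,0)@(1, 1): e=[0,-2,14] → ·  [on edge]
    (1,1)@(3, 3): e=[0,2,10] → #  [on edge]
    (2,1)@(5, 3): e=[12,-22,22] → ·
    (1,2)@(3, 5): e=[-12,30,-6] → ·
    (2,2)@(5, 5): e=[0,6,6] → #  [on edge]
    (3,2)@(7, 5): e=[12,-18,18] → ·
    (2,3)@(5, 7): e=[-12,34,-10] → ·
    (3,3)@(7, 7): e=[0,10,2] → #  [on edge]
    (4,3)@(9, 7): e=[12,-14,14] → ·
    (3,4)@(7, 9): e=[-12,38,-14] → ·
    (4,4)@(9, 9): e=[0,14,-2] → ·  [on edge]
    (5,5)@(11, 11): e=[0,18,-6] → ·  [on edge]
    (6,6)@(13, 13): e=[0,22,-10] → ·  [on edge]
    (7,7)@(15, 15): e=[0,26,-14] → ·  [on edge]
  covered (3 px):
    · · · · · · · · · · ·
    · # · · · · · · · · ·
    · · # · · · · · · · ·
    · · · # · · · · · · ·
    · · · · · · · · · · ·
    · · · · · · · · · · ·
    · · · · · · · · · · ·
    · · · · · · · · · · ·
T2:
  2·area = 48
  edge (6, 8)→(8, 2): d=(2,-6) top-left  bias=+0
  edge (8, 2)→(12, 14): d=(4,12) right/bottom  bias=-1
  edge (12, 14)→(6, 8): d=(-6,-6) top-left  bias=+0
    (0,1)@(1, 3): e=[-40,88,0] → ·  [on edge]
    (1,2)@(3, 5): e=[-24,72,0] → ·  [on edge]
    (3,2)@(7, 5): e=[0,24,24] → #  [on edge]
    (4,2)@(9, 5): e=[12,0,36] → ·  [on edge]
    (2,3)@(5, 7): e=[-8,56,0] → ·  [on edge]
    (3,3)@(7, 7): e=[4,32,12] → #
    (4,3)@(9, 7): e=[16,8,24] → #
    (5,3)@(11, 7): e=[28,-16,36] → ·
    (3,4)@(7, 9): e=[8,40,0] → #  [on edge]
    (5,4)@(11, 9): e=[32,-8,24] → ·
    (2,5)@(5, 11): e=[0,72,-24] → ·  [on edge]
    (3,5)@(7, 11): e=[12,48,-12] → ·
    (4,5)@(9, 11): e=[24,24,0] → #  [on edge]
    (5,5)@(11, 11): e=[36,0,12] → ·  [on edge]
    (5,6)@(11, 13): e=[40,8,0] → #  [on edge]
    (6,7)@(13, 15): e=[56,-8,0] → ·  [on edge]
  covered (7 px):
    · · · · · · · · · · ·
    · · · · · · · · · · ·
    · · · # · · · · · · ·
    · · · # # · · · · · ·
    · · · # # · · · · · ·
    · · · · # · · · · · ·
    · · · · · # · · · · ·
    · · · · · · · · · · ·
T3:
  2·area = 40
  edge (18, 0)→(8, 10): d=(-10,10) right/bottom  bias=-1
  edge (8, 10)→(2, 12): d=(-6,2) right/bottom  bias=-1
  edge (2, 12)→(18, 0): d=(16,-12) top-left  bias=+0
    (8,0)@(17, 1): e=[0,36,4] → ·  [on edge]
    (7,1)@(15, 3): e=[0,28,12] → ·  [on edge]
    (6,2)@(13, 5): e=[0,20,20] → ·  [on edge]
    (4,3)@(9, 7): e=[20,16,4] → #
    (5,3)@(11, 7): e=[0,12,28] → ·  [on edge]
    (8,3)@(17, 7): e=[-60,0,100] → ·  [on edge]
    (3,4)@(7, 9): e=[20,8,12] → #
    (4,4)@(9, 9): e=[0,4,36] → ·  [on edge]
    (5,4)@(11, 9): e=[-20,0,60] → ·  [on edge]
    (2,5)@(5, 11): e=[20,0,20] → ·  [on edge]
    (3,5)@(7, 11): e=[0,-4,44] → ·  [on edge]
    (2,6)@(5, 13): e=[0,-12,52] → ·  [on edge]
    (1,7)@(3, 15): e=[0,-20,60] → ·  [on edge]
  covered (2 px):
    · · · · · · · · · · ·
    · · · · · · · · · · ·
    · · · · · · · · · · ·
    · · · · # · · · · · ·
    · · · # · · · · · · ·
    · · · · · · · · · · ·
    · · · · · · · · · · ·
    · · · · · · · · · · ·

Answer: [24,24,0]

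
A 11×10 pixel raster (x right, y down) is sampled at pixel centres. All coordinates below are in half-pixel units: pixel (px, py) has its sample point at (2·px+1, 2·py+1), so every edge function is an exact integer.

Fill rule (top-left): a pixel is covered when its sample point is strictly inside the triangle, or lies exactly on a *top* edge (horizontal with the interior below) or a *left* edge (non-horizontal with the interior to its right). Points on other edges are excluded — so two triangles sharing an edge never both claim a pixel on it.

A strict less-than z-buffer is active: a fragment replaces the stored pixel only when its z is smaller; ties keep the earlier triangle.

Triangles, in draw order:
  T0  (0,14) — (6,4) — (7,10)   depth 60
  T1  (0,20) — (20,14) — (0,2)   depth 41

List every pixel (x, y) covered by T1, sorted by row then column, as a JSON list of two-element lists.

T0:
  2·area = 46
  edge (0, 14)→(6, 4): d=(6,-10) top-left  bias=+0
  edge (6, 4)→(7, 10): d=(1,6) right/bottom  bias=-1
  edge (7, 10)→(0, 14): d=(-7,4) right/bottom  bias=-1
    (2,3)@(5, 7): e=[8,9,29] → #
    (3,3)@(7, 7): e=[28,-3,21] → ·
    (1,4)@(3, 9): e=[0,23,23] → #  [on edge]
    (3,4)@(7, 9): e=[40,-1,7] → ·
    (1,5)@(3, 11): e=[12,25,9] → #
    (3,5)@(7, 11): e=[52,1,-7] → ·
    (0,6)@(1, 13): e=[4,39,3] → #
    (1,6)@(3, 13): e=[24,27,-5] → ·
    (2,6)@(5, 13): e=[44,15,-13] → ·
    (0,7)@(1, 15): e=[16,41,-11] → ·
  covered (6 px):
    · · · · · · · · · · ·
    · · · · · · · · · · ·
    · · · · · · · · · · ·
    · · # · · · · · · · ·
    · # # · · · · · · · ·
    · # # · · · · · · · ·
    # · · · · · · · · · ·
    · · · · · · · · · · ·
    · · · · · · · · · · ·
    · · · · · · · · · · ·
T1:
  2·area = 360  (B↔C swapped to make it positive)
  edge (0, 20)→(0, 2): d=(0,-18) top-left  bias=+0
  edge (0, 2)→(20, 14): d=(20,12) right/bottom  bias=-1
  edge (20, 14)→(0, 20): d=(-20,6) right/bottom  bias=-1
    (0,1)@(1, 3): e=[18,8,334] → #
    (1,1)@(3, 3): e=[54,-16,322] → ·
    (0,2)@(1, 5): e=[18,48,294] → #
    (1,2)@(3, 5): e=[54,24,282] → #
    (2,2)@(5, 5): e=[90,0,270] → ·  [on edge]
    (0,3)@(1, 7): e=[18,88,254] → #
    (2,3)@(5, 7): e=[90,40,230] → #
    (3,3)@(7, 7): e=[126,16,218] → #
    (4,3)@(9, 7): e=[162,-8,206] → ·
    (0,4)@(1, 9): e=[18,128,214] → #
    (4,4)@(9, 9): e=[162,32,166] → #
    (5,4)@(11, 9): e=[198,8,154] → #
    (7,5)@(15, 11): e=[270,0,90] → ·  [on edge]
  covered (44 px):
    · · · · · · · · · · ·
    # · · · · · · · · · ·
    # # · · · · · · · · ·
    # # # # · · · · · · ·
    # # # # # # · · · · ·
    # # # # # # # · · · ·
    # # # # # # # # # · ·
    # # # # # # # # · · ·
    # # # # # · · · · · ·
    # # · · · · · · · · ·

Answer: [[0,1],[0,2],[1,2],[0,3],[1,3],[2,3],[3,3],[0,4],[1,4],[2,4],[3,4],[4,4],[5,4],[0,5],[1,5],[2,5],[3,5],[4,5],[5,5],[6,5],[0,6],[1,6],[2,6],[3,6],[4,6],[5,6],[6,6],[7,6],[8,6],[0,7],[1,7],[2,7],[3,7],[4,7],[5,7],[6,7],[7,7],[0,8],[1,8],[2,8],[3,8],[4,8],[0,9],[1,9]]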